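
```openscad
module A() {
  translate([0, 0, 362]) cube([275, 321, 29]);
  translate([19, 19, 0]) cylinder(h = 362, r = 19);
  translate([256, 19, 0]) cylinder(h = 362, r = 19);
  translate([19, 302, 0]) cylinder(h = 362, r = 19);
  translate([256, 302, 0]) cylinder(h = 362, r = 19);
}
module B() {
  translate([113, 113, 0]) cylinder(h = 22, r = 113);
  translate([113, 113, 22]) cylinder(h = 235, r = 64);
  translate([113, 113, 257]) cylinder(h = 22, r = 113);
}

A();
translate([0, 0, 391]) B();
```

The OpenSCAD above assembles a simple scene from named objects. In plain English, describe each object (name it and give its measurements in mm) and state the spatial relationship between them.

A is a simple wooden stool: a rectangular seat 275 mm (x) by 321 mm (y), 29 mm thick, top face at z = 391 mm, on four round legs, each 38 mm in diameter. The legs rest on z = 0, each leg's axis is inset half a diameter from the nearest pair of seat edges (so the leg's bounding box is flush with the corner).

B is a spool: two coaxial disc flanges of radius 113 mm and thickness 22 mm, joined by a core cylinder of radius 64 mm and height 235 mm. The lower flange rests on z = 0 and the three cylinders share a vertical axis.

The spool is on top of the stool.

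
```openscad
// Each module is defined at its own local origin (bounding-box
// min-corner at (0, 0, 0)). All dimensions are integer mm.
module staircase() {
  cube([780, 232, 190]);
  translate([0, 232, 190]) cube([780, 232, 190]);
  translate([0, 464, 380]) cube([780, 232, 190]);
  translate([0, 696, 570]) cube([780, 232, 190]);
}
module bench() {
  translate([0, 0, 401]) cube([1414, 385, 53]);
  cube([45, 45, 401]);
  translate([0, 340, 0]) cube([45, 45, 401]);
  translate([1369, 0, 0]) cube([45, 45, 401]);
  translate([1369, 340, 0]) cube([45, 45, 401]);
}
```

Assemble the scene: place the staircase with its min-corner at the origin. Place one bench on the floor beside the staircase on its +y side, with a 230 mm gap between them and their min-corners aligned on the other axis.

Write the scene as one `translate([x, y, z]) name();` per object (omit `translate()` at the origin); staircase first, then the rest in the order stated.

staircase();
translate([0, 1158, 0]) bench();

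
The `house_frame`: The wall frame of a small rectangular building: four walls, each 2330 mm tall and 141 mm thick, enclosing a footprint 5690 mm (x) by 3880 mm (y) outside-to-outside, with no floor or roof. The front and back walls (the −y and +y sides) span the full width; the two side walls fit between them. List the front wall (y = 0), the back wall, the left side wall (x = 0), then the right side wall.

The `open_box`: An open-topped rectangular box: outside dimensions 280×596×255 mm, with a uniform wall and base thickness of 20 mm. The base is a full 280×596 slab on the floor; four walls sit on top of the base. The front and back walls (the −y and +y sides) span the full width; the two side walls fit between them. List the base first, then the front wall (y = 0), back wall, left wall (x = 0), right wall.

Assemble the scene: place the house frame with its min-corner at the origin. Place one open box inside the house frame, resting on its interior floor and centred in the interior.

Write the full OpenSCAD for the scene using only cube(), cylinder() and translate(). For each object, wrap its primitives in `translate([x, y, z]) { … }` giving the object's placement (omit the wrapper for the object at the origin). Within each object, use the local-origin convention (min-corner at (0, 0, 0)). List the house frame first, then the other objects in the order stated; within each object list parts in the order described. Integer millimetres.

cube([5690, 141, 2330]);
translate([0, 3739, 0]) cube([5690, 141, 2330]);
translate([0, 141, 0]) cube([141, 3598, 2330]);
translate([5549, 141, 0]) cube([141, 3598, 2330]);
translate([2705, 1642, 0]) {
  cube([280, 596, 20]);
  translate([0, 0, 20]) cube([280, 20, 235]);
  translate([0, 576, 20]) cube([280, 20, 235]);
  translate([0, 20, 20]) cube([20, 556, 235]);
  translate([260, 20, 20]) cube([20, 556, 235]);
}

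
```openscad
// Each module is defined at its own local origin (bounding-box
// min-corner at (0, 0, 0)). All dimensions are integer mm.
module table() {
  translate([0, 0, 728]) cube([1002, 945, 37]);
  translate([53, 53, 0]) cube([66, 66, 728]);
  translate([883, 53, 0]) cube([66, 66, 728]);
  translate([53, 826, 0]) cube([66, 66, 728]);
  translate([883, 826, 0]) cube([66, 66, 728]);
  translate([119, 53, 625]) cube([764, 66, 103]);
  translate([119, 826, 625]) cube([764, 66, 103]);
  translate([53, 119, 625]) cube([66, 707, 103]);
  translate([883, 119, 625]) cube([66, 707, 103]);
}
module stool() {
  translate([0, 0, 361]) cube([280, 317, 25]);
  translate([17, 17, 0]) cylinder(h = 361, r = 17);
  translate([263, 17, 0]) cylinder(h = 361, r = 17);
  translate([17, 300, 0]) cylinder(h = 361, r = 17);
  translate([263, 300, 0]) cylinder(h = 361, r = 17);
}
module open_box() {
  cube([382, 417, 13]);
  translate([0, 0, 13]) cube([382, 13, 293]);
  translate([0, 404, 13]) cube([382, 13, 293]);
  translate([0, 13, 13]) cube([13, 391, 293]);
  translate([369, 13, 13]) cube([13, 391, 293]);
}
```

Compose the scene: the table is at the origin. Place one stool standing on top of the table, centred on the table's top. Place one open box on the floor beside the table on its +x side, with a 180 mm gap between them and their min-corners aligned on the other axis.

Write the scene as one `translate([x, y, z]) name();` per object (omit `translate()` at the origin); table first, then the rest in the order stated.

table();
translate([361, 314, 765]) stool();
translate([1182, 0, 0]) open_box();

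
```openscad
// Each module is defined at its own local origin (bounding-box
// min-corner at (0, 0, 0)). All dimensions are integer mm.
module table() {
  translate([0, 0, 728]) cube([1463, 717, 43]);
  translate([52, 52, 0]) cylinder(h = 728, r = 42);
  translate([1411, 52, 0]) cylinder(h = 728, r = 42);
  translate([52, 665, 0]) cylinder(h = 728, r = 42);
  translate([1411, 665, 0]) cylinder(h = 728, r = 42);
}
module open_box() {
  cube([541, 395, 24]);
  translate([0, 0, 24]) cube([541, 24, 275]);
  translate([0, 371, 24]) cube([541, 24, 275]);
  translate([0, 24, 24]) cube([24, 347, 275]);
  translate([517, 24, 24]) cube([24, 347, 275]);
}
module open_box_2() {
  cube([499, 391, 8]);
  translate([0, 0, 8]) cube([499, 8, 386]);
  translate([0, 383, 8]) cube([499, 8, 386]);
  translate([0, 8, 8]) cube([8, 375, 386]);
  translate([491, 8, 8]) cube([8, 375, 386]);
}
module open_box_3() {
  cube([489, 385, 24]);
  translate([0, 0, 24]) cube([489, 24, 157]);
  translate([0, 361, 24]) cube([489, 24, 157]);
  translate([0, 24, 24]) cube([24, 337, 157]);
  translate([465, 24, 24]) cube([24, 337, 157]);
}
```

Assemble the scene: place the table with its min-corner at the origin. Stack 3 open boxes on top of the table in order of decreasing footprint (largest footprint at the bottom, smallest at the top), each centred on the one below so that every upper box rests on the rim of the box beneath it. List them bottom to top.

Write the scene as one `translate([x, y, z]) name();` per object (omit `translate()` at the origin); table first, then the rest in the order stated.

table();
translate([461, 161, 771]) open_box();
translate([482, 163, 1070]) open_box_2();
translate([487, 166, 1464]) open_box_3();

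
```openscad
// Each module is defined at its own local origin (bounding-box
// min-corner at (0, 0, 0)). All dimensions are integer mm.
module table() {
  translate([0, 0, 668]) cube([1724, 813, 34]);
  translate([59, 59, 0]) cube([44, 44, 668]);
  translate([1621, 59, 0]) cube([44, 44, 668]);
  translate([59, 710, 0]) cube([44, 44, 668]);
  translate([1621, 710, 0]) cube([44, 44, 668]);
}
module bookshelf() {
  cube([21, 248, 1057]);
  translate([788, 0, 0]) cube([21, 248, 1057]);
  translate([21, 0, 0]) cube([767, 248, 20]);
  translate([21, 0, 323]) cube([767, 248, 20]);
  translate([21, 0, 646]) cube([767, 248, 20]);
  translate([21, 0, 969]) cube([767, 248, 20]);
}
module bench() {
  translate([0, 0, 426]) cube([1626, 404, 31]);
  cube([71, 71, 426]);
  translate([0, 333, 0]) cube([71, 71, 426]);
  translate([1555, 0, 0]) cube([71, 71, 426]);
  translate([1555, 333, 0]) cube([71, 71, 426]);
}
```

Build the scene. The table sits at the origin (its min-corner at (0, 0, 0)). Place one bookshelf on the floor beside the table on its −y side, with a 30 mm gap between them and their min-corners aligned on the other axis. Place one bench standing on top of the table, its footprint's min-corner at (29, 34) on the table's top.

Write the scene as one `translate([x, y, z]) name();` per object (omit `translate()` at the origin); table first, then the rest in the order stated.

table();
translate([0, -278, 0]) bookshelf();
translate([29, 34, 702]) bench();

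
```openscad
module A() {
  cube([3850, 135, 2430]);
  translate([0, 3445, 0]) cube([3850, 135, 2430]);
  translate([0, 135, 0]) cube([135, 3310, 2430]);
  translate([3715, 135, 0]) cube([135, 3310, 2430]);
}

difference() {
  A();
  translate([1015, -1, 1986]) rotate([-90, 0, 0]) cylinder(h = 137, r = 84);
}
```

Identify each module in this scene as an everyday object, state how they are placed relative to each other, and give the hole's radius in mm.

The subtracted cylinder has r = 84 mm.

A is a house frame. The house frame has a circular hole through its front wall. The hole's radius is 84 mm.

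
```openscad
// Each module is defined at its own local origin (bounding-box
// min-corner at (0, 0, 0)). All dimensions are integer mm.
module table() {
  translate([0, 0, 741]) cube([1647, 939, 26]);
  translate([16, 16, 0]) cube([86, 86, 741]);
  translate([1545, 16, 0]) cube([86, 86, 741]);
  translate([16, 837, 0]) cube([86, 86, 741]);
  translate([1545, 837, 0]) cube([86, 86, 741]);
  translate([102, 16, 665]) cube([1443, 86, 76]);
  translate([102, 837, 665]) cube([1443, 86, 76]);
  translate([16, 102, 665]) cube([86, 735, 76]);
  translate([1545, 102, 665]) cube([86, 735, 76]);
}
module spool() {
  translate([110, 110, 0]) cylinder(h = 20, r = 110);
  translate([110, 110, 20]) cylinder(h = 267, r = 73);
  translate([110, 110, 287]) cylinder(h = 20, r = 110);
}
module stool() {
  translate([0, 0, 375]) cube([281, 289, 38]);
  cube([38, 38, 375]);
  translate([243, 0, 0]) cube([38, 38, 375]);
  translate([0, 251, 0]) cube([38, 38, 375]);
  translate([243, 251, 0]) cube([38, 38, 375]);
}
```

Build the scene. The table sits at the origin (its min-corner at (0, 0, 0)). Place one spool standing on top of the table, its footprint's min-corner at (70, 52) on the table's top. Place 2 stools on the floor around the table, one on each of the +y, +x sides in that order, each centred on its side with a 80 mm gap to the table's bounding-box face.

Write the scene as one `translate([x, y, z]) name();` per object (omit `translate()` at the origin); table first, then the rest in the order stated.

table();
translate([70, 52, 767]) spool();
translate([683, 1019, 0]) stool();
translate([1727, 325, 0]) stool();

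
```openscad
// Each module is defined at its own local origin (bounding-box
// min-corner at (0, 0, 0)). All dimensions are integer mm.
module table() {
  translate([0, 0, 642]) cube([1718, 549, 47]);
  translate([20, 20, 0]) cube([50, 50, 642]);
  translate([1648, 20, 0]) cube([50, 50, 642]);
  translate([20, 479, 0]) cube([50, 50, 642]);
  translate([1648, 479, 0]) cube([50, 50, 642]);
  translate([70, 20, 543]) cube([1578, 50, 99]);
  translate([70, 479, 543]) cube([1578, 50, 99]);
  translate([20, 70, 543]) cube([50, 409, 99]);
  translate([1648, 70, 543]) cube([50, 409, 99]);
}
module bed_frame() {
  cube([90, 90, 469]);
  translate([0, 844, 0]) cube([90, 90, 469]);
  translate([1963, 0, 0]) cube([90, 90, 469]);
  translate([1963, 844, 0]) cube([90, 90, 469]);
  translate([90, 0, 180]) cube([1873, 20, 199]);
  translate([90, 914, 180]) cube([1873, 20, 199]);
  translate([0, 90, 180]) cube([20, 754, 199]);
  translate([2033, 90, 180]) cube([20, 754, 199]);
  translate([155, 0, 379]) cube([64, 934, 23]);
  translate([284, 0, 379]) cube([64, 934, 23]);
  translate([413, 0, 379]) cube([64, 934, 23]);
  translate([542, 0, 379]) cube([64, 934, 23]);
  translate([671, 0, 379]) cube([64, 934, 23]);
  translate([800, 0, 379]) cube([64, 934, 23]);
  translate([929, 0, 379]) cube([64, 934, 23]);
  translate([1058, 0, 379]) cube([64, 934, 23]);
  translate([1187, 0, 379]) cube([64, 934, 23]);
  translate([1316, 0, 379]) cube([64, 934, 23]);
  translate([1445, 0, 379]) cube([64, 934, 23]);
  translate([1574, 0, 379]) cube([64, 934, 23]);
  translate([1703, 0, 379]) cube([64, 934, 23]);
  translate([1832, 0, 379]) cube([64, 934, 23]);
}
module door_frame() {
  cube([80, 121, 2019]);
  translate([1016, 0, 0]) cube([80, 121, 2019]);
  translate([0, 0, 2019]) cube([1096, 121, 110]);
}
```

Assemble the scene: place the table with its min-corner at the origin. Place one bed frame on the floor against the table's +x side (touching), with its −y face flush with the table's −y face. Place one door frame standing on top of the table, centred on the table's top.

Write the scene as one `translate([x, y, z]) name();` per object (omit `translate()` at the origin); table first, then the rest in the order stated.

table();
translate([1718, 0, 0]) bed_frame();
translate([311, 214, 689]) door_frame();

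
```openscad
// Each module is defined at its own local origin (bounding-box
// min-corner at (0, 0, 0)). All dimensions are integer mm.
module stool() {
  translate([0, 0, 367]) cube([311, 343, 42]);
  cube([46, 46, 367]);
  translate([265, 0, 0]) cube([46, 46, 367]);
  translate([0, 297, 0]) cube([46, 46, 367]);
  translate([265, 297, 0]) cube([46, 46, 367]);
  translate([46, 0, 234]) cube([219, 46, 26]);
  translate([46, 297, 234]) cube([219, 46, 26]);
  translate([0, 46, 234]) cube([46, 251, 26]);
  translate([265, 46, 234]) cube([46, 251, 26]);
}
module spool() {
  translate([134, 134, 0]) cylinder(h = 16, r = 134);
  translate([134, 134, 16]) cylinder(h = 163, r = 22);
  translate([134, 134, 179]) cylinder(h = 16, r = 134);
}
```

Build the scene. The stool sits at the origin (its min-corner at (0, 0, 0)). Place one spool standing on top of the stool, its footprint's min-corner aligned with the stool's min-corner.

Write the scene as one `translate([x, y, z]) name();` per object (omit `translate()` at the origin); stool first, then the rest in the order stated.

stool();
translate([0, 0, 409]) spool();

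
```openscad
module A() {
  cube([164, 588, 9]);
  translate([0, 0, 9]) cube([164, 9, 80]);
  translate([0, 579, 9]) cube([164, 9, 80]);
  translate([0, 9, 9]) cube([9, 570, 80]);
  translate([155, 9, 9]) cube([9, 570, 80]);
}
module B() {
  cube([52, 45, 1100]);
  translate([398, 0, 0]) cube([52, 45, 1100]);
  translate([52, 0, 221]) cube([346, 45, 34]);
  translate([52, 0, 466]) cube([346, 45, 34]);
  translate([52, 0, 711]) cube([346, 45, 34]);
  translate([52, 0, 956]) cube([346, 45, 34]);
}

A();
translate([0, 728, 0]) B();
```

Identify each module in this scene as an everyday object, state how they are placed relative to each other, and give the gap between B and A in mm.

The ladder's nearest face is 140 mm from the open box's +y face.

A is an open box. B is a ladder. The ladder is on the floor beside the open box on its +y side. The gap between the ladder and the open box is 140 mm.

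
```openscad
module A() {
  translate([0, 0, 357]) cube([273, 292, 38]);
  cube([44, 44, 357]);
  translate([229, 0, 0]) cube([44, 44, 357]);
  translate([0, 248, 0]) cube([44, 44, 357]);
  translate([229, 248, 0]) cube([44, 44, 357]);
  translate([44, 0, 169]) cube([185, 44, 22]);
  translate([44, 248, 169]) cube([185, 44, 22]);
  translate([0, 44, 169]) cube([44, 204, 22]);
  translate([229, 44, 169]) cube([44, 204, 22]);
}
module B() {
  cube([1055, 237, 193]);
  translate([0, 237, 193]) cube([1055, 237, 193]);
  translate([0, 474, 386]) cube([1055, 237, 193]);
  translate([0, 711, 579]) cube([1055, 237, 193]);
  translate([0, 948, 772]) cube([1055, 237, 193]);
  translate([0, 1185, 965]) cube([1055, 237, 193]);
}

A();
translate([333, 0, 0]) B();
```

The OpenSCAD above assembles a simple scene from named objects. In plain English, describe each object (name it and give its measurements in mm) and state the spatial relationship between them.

A is a four-legged stool. The seat is 273×292 mm, 38 mm thick, top at z = 395 mm. It stands on four square legs, each 44×44 mm in cross-section, from z = 0 to the seat underside, each flush with a corner of the seat. Four stretchers, 44 mm wide and 22 mm tall, connect adjacent legs with their undersides at z = 169 mm, each running between the inner faces of the legs it joins and aligned with the legs' outer faces on the other axis.

B is a straight staircase of 6 solid steps. Each step is 1055 mm wide (x), 237 mm deep (y, the going) and 193 mm tall (the rise). The first step rests on the floor; each subsequent step sits one going further in +y and one rise higher in +z, directly behind and above the previous step with no overlap.

The staircase is on the floor beside the stool on its +x side.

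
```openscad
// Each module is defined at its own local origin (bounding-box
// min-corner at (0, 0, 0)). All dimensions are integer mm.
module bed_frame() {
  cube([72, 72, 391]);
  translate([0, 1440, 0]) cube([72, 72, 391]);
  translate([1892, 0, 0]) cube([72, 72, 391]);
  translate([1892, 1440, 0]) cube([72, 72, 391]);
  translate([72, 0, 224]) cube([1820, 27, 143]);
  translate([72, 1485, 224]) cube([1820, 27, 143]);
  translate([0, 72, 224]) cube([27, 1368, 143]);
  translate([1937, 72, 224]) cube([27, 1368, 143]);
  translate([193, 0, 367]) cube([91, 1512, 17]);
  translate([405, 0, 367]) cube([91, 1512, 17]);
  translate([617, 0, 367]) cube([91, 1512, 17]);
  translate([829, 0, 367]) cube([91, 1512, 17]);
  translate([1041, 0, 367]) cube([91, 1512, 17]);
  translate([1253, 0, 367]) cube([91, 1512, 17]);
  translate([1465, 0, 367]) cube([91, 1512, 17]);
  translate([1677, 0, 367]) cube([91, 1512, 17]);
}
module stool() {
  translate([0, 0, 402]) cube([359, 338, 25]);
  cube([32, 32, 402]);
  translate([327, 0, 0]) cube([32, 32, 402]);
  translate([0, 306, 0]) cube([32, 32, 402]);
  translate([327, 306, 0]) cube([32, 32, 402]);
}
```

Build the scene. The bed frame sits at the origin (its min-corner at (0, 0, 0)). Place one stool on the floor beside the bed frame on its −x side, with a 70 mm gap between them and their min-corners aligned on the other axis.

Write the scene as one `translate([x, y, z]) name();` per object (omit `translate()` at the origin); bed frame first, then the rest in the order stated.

bed_frame();
translate([-429, 0, 0]) stool();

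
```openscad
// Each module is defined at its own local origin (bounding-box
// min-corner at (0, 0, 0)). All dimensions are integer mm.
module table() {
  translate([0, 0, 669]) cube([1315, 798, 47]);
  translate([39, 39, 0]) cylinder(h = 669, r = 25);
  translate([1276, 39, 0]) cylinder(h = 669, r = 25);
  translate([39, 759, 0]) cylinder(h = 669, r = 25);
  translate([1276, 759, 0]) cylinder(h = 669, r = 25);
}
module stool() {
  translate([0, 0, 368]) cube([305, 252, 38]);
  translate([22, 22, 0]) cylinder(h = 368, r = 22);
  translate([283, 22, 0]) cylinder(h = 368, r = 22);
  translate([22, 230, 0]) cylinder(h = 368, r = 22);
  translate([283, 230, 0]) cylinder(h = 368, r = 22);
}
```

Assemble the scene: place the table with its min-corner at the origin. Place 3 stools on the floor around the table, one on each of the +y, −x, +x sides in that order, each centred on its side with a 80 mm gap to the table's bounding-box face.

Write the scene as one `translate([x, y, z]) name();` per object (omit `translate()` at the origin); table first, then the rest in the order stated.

table();
translate([505, 878, 0]) stool();
translate([-385, 273, 0]) stool();
translate([1395, 273, 0]) stool();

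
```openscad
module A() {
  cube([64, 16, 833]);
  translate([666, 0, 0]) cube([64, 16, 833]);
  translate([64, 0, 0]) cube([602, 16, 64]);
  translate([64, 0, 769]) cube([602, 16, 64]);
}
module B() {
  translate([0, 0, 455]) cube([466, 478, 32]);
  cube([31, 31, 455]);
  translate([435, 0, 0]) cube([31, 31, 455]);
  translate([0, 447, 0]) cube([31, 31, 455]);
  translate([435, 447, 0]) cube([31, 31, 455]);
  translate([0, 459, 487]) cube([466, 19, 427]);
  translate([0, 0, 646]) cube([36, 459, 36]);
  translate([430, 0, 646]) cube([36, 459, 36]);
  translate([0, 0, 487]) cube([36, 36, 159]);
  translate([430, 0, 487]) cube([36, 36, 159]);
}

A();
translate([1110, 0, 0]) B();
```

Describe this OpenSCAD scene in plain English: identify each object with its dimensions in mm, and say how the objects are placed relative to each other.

A is a rectangular picture frame lying in the x–z plane (depth along y). The opening is 602 mm wide (x) by 705 mm tall (z), surrounded by a border 64 mm wide on all four sides. The frame is 16 mm deep and is made of two full-height vertical stiles with two horizontal rails fitted between them.

B is a chair. The seat is a 466×478×32 mm slab with its top at z = 487 mm, on four 31×31 mm corner legs (flush with the seat edges, standing on z = 0). A flat backrest 19 mm thick, 427 mm tall, spans the full seat width and rises from the seat top along its +y edge, rear face flush with the rear of the seat. Two armrests of 36×36 mm section run along each side from the seat's front edge to the front of the backrest, top faces 195 mm above the seat top and outer faces flush with the seat's x-edges; a 36×36 mm post under the front of each armrest stands on the seat at the front corner.

The chair is on the floor beside the picture frame on its +x side.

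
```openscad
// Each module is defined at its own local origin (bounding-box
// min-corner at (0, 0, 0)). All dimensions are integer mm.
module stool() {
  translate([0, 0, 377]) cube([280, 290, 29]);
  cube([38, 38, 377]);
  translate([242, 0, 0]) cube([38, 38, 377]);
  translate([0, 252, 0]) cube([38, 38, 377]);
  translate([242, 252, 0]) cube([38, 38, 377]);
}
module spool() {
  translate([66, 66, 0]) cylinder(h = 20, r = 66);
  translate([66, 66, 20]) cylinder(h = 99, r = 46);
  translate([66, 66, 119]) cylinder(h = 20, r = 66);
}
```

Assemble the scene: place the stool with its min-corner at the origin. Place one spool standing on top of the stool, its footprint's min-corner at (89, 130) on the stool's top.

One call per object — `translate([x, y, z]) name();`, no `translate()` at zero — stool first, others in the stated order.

stool();
translate([89, 130, 406]) spool();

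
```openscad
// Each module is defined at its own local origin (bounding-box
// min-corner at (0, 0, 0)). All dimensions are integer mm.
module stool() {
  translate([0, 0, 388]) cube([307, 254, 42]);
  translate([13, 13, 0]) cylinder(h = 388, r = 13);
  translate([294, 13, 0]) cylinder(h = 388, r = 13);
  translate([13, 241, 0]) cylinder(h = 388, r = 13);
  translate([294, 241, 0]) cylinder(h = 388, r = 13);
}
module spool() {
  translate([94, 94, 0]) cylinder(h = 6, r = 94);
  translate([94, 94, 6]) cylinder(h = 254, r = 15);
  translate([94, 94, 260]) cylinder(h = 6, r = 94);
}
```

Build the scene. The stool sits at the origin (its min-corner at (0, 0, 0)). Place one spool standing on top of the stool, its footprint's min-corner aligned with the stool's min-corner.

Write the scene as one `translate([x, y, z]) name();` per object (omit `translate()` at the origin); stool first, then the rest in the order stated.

stool();
translate([0, 0, 430]) spool();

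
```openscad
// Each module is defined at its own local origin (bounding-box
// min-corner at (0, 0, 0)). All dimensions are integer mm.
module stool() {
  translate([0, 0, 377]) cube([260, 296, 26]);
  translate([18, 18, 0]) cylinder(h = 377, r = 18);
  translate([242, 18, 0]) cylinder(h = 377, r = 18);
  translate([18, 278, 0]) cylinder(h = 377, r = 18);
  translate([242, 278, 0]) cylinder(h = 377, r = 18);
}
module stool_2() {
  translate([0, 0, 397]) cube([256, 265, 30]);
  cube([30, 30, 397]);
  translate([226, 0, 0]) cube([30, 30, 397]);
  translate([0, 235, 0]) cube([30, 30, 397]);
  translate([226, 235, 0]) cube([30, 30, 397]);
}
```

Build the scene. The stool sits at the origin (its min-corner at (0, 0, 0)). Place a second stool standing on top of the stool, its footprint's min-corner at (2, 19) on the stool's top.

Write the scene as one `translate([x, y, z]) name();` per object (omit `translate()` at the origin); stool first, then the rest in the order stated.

stool();
translate([2, 19, 403]) stool_2();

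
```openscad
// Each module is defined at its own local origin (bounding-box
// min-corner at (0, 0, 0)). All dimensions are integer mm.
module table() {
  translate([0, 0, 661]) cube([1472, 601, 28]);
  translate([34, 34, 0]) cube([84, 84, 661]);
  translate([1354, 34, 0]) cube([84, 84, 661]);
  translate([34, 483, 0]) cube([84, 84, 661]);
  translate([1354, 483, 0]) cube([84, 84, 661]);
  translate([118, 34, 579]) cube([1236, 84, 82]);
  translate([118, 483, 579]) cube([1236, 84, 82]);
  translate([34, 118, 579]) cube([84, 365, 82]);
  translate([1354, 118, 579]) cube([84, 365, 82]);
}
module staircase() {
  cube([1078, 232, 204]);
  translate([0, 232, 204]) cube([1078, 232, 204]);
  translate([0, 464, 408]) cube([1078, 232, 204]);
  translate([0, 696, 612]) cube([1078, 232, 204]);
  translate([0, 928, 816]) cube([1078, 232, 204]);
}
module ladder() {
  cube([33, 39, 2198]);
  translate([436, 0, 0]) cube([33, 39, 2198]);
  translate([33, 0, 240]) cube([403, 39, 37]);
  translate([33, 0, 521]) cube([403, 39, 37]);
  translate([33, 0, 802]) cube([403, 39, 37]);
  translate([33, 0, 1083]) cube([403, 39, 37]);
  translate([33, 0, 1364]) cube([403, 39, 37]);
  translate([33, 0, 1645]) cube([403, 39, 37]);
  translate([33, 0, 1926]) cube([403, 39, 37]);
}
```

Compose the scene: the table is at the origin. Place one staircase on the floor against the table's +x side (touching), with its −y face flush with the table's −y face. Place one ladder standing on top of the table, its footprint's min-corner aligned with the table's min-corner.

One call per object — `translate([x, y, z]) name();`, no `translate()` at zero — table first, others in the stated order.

table();
translate([1472, 0, 0]) staircase();
translate([0, 0, 689]) ladder();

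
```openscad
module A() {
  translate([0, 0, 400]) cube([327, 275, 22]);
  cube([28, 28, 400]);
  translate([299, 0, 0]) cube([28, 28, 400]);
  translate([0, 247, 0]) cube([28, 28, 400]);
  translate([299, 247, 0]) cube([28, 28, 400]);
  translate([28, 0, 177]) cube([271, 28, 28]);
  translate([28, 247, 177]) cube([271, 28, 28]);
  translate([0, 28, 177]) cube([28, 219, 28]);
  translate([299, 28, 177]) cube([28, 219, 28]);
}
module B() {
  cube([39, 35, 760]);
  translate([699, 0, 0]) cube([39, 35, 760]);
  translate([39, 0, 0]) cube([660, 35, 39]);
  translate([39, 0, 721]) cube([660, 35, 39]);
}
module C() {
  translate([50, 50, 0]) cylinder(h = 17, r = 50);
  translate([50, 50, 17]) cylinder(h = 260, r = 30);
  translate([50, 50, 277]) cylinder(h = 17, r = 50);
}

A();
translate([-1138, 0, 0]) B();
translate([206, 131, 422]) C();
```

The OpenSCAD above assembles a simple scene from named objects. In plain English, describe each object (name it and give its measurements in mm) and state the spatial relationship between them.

A is a four-legged stool. The seat is a 327×275×22 mm slab whose top surface is at z = 422 mm; four square legs, each 28×28 mm in cross-section, run from the floor (z = 0) to the underside of the seat, each flush with a corner of the seat. Four stretchers, 28 mm wide and 28 mm tall, connect adjacent legs with their undersides at z = 177 mm, each running between the inner faces of the legs it joins and aligned with the legs' outer faces on the other axis.

B is a picture frame with a 660×682 mm rectangular opening (x by z) and a uniform 39 mm border on every side. Frame depth is 35 mm along y. It is built from two vertical stiles running the full outside height and two horizontal rails spanning the gap between the stiles.

C is a spool: two coaxial disc flanges of radius 50 mm and thickness 17 mm, joined by a core cylinder of radius 30 mm and height 260 mm. The lower flange rests on z = 0 and the three cylinders share a vertical axis.

The picture frame is on the floor beside the stool on its −x side. The spool is on top of the stool.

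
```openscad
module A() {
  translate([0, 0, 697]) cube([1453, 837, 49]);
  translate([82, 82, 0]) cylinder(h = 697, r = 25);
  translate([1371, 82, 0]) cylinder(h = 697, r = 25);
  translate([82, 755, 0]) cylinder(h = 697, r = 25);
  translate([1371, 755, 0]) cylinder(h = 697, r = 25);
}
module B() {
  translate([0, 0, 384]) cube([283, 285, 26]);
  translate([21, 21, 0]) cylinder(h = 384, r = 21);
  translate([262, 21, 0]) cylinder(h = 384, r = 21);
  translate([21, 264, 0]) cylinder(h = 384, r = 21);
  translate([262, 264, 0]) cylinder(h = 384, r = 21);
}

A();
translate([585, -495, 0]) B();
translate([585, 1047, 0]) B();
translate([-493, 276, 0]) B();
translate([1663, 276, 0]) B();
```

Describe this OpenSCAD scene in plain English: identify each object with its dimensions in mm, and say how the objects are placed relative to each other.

A is a table: top 1453 mm (x) × 837 mm (y), 49 mm thick, upper face at z = 746 mm, on four round legs of 50 mm diameter, each leg's bounding box inset 57 mm from the nearest pair of top edges, running from z = 0 to the bottom of the top.

B is a four-legged stool. The seat is 283×285 mm, 26 mm thick, top at z = 410 mm. It stands on four round legs, each 42 mm in diameter, from z = 0 to the seat underside, each leg's axis is inset half a diameter from the nearest pair of seat edges (so the leg's bounding box is flush with the corner).

Four stools sit around the table at the −y, +y, −x, +x sides.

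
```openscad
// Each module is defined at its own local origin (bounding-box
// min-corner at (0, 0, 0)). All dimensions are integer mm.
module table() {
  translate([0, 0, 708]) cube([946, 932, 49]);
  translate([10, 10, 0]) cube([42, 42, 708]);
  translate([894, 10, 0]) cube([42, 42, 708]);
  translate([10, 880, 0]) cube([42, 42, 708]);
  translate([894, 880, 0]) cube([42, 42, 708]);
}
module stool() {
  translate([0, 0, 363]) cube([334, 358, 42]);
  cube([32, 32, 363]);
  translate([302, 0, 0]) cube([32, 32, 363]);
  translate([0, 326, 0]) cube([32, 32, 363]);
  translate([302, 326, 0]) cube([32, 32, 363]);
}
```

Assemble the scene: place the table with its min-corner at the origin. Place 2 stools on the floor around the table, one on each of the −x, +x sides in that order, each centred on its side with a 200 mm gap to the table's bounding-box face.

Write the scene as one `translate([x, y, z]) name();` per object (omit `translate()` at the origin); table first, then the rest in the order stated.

table();
translate([-534, 287, 0]) stool();
translate([1146, 287, 0]) stool();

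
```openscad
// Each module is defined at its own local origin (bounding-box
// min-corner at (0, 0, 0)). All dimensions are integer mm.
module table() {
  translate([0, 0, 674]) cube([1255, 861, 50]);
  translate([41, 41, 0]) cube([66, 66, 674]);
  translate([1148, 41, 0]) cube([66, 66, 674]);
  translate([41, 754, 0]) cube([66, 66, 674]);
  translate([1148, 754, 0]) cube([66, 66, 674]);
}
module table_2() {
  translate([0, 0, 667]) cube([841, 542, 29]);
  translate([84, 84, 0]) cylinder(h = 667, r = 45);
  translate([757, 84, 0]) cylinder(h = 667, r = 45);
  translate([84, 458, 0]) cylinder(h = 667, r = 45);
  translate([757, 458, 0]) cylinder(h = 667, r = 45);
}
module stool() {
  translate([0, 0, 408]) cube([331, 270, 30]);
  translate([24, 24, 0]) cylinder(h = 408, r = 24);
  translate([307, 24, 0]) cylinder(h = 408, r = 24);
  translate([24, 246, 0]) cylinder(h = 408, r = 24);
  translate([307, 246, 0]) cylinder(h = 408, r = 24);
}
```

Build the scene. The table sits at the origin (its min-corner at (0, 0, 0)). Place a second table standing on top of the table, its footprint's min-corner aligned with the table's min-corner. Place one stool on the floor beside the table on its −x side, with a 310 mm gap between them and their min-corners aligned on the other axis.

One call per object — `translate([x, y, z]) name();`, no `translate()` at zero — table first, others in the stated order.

table();
translate([0, 0, 724]) table_2();
translate([-641, 0, 0]) stool();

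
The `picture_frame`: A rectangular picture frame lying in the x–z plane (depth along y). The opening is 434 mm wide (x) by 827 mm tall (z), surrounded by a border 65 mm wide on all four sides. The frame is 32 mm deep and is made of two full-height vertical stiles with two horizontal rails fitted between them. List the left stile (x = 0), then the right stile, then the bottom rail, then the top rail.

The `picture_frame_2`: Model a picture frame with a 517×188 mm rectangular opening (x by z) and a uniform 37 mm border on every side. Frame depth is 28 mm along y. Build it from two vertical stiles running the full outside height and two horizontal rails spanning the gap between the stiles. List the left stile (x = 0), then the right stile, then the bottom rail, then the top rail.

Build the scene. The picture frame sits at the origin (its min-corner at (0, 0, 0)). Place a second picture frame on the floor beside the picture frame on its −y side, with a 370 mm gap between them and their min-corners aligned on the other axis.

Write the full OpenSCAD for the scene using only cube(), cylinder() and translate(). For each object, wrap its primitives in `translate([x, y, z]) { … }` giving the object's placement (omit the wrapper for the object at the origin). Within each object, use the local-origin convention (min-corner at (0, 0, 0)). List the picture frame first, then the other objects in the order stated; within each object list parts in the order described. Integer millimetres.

cube([65, 32, 957]);
translate([499, 0, 0]) cube([65, 32, 957]);
translate([65, 0, 0]) cube([434, 32, 65]);
translate([65, 0, 892]) cube([434, 32, 65]);
translate([0, -398, 0]) {
  cube([37, 28, 262]);
  translate([554, 0, 0]) cube([37, 28, 262]);
  translate([37, 0, 0]) cube([517, 28, 37]);
  translate([37, 0, 225]) cube([517, 28, 37]);
}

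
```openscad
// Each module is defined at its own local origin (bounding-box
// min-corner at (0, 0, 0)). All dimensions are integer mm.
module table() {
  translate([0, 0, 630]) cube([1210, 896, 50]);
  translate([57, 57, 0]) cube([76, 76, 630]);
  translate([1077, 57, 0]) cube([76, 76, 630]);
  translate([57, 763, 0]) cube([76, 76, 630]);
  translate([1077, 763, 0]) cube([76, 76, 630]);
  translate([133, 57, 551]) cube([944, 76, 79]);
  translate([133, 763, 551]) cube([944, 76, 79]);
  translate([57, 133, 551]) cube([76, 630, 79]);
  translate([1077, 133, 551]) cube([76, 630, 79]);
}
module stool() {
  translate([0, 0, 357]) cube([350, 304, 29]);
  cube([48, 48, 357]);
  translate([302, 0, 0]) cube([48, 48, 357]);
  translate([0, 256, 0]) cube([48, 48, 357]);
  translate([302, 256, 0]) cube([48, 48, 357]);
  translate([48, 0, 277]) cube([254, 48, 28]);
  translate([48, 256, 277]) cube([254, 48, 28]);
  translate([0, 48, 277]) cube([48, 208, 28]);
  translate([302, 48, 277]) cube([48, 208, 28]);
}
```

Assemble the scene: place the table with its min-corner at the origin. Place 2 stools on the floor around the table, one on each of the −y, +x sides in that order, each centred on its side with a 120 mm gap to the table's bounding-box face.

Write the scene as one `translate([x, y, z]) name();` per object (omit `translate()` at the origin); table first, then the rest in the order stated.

table();
translate([430, -424, 0]) stool();
translate([1330, 296, 0]) stool();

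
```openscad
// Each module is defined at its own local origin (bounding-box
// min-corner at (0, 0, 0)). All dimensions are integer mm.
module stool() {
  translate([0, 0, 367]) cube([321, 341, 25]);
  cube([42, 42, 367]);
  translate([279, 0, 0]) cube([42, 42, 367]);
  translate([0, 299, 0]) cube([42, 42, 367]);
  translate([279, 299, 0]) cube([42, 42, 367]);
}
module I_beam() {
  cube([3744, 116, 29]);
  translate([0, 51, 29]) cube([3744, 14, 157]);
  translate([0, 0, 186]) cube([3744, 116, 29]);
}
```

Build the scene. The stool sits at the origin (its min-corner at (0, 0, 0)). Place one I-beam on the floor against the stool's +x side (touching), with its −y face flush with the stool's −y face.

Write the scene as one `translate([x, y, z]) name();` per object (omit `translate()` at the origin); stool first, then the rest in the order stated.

stool();
translate([321, 0, 0]) I_beam();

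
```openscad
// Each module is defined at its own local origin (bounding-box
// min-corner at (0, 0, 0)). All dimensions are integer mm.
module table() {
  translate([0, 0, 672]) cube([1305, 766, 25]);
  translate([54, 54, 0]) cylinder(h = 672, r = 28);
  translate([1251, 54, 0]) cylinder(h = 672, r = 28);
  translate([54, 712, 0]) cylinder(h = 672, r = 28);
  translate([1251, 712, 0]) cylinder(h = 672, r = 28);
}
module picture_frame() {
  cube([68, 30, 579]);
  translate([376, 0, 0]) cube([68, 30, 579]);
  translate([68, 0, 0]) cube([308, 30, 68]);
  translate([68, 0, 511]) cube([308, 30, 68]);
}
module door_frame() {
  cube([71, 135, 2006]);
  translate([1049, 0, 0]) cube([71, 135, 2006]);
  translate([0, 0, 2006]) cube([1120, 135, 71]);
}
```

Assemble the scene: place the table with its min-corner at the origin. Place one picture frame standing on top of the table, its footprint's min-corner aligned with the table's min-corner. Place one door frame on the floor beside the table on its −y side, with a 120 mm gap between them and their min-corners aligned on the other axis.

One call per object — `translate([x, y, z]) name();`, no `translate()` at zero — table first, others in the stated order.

table();
translate([0, 0, 697]) picture_frame();
translate([0, -255, 0]) door_frame();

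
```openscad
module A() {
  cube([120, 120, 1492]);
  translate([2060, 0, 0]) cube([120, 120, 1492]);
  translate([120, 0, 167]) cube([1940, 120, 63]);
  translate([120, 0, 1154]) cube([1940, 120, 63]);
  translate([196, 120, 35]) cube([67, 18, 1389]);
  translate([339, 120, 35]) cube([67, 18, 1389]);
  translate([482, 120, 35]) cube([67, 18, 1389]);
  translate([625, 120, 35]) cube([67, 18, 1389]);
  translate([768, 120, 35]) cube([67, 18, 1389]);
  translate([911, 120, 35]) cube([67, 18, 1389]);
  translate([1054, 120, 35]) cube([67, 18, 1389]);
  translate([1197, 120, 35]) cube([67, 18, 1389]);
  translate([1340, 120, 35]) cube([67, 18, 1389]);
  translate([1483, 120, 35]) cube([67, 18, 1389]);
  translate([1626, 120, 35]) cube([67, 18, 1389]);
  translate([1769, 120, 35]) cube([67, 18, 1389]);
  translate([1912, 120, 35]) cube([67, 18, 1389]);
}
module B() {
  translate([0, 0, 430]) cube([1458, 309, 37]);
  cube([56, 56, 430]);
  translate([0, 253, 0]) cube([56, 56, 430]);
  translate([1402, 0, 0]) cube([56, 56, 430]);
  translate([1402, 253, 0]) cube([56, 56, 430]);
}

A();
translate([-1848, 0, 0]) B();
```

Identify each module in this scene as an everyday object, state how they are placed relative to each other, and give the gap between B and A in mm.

The bench's nearest face is 390 mm from the fence section's −x face.

A is a fence section. B is a bench. The bench is on the floor beside the fence section on its −x side. The gap between the bench and the fence section is 390 mm.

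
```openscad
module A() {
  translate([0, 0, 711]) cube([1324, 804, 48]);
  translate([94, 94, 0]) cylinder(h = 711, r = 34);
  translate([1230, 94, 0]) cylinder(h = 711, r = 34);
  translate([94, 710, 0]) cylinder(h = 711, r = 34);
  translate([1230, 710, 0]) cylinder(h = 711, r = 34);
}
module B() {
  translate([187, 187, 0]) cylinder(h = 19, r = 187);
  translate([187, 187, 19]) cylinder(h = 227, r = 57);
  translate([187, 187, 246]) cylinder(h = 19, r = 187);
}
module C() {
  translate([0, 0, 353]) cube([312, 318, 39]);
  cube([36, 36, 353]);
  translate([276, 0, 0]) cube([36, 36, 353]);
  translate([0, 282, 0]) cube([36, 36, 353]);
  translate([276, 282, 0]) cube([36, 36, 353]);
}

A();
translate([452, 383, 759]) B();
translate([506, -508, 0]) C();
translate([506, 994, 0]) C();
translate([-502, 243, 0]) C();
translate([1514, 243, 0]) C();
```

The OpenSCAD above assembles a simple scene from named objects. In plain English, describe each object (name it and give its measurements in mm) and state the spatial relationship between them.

A is a rectangular dining table. The top is 1324×804×48 mm with its upper surface at z = 759 mm. It stands on four round legs of 68 mm diameter, each leg's bounding box inset 60 mm from the nearest pair of top edges, running from the floor to the underside of the top.

B is a spool: two coaxial disc flanges of radius 187 mm and thickness 19 mm, joined by a core cylinder of radius 57 mm and height 227 mm. The lower flange rests on z = 0 and the three cylinders share a vertical axis.

C is a four-legged stool. The seat is 312×318 mm, 39 mm thick, top at z = 392 mm. It stands on four square legs, each 36×36 mm in cross-section, from z = 0 to the seat underside, each flush with a corner of the seat.

The spool is on top of the table. Four stools sit around the table at the −y, +y, −x, +x sides.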